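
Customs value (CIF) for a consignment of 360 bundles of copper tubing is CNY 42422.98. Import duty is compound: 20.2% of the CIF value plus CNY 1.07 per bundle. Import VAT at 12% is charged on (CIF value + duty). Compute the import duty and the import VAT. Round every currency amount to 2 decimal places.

Import duty: CNY 8954.64; import VAT: CNY 6165.31

Ad valorem component: 42422.98 × 20.2% = 8569.44
Specific component: 360 × 1.07 = 385.20
Import duty = 8569.44 + 385.20 = 8954.64
VAT base = CIF + duty = 42422.98 + 8954.64 = 51377.62
Import VAT = 51377.62 × 12% = 6165.31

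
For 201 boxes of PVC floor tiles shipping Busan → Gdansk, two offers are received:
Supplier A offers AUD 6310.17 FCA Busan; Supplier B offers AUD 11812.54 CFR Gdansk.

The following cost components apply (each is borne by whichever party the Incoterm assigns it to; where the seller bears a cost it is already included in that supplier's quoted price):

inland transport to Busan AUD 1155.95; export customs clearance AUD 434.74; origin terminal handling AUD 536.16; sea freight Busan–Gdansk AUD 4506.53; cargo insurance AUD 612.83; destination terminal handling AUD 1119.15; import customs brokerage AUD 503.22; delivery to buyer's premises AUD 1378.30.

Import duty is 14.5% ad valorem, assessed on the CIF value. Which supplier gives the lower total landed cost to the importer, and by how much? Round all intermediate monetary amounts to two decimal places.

Supplier A (FCA):
CIF value = FCA price + origin terminal + freight + insurance = 6310.17 + 536.16 + 4506.53 + 612.83 = 11965.69
Import duty = 11965.69 × 14.5% = 1735.03
Buyer bears (A): 536.16 + 4506.53 + 612.83 + 1119.15 + 503.22 + 1378.30 = 8656.19
Landed cost (A) = invoice 6310.17 + 8656.19 + duty 1735.03 = 16701.39
Supplier B (CFR):
CIF value = CFR price + insurance = 11812.54 + 612.83 = 12425.37
Import duty = 12425.37 × 14.5% = 1801.68
Buyer bears (B): 612.83 + 1119.15 + 503.22 + 1378.30 = 3613.50
Landed cost (B) = invoice 11812.54 + 3613.50 + duty 1801.68 = 17227.72
Difference = |16701.39 − 17227.72| = 526.33

Supplier A is cheaper by AUD 526.33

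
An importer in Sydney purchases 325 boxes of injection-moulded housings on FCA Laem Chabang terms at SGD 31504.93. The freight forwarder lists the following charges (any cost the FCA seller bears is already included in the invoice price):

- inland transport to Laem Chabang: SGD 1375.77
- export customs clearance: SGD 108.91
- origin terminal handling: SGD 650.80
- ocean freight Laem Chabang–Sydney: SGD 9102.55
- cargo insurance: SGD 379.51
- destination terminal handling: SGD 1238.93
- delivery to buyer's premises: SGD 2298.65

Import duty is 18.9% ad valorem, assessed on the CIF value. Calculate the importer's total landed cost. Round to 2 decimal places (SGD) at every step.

FCA: the seller delivers export-cleared goods to the carrier; the buyer bears costs from that point.
Already in the invoice (seller's account under FCA): inland to port, export clearance — exclude.
CIF value = FCA price + origin terminal + freight + insurance = 31504.93 + 650.80 + 9102.55 + 379.51 = 41637.79
Import duty = 41637.79 × 18.9% = 7869.54
Buyer bears: origin terminal 650.80 + freight 9102.55 + insurance 379.51 + destination terminal 1238.93 + delivery 2298.65 + duty 7869.54 = 21539.98
Landed cost = invoice 31504.93 + 21539.98 = 53044.91

Total landed cost: SGD 53044.91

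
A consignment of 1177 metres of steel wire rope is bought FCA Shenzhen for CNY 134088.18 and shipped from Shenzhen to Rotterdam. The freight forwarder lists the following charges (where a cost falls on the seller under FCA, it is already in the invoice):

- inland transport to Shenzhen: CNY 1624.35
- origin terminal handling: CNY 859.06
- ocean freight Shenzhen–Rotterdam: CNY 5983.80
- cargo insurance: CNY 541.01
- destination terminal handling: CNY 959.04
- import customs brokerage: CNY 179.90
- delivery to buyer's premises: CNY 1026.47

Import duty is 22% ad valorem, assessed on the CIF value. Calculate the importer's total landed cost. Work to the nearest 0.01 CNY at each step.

Total landed cost: CNY 174761.31

FCA: the seller delivers export-cleared goods to the carrier; the buyer bears costs from that point.
Already in the invoice (seller's account under FCA): inland to port — exclude.
CIF value = FCA price + origin terminal + freight + insurance = 134088.18 + 859.06 + 5983.80 + 541.01 = 141472.05
Import duty = 141472.05 × 22% = 31123.85
Buyer bears: origin terminal 859.06 + freight 5983.80 + insurance 541.01 + destination terminal 959.04 + brokerage 179.90 + delivery 1026.47 + duty 31123.85 = 40673.13
Landed cost = invoice 134088.18 + 40673.13 = 174761.31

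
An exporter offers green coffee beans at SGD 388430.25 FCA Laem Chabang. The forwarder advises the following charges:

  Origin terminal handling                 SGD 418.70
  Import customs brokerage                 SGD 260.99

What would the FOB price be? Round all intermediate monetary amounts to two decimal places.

Not relevant to the conversion: brokerage — on the buyer under both terms; not part of either seller's price.
From FCA to FOB, the seller additionally bears: origin terminal.
FOB price = 388430.25 + 418.70 = 388848.95

FOB price: SGD 388848.95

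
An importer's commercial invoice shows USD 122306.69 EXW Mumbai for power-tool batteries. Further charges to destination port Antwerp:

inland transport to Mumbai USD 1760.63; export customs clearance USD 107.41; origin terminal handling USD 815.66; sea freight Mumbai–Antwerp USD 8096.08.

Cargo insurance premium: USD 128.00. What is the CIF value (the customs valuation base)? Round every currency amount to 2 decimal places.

CIF value: USD 133214.47

CIF = EXW price + pre-shipment costs + freight + insurance
CIF = 122306.69 + 1760.63 + 107.41 + 815.66 + 8096.08 + 128.00 = 133214.47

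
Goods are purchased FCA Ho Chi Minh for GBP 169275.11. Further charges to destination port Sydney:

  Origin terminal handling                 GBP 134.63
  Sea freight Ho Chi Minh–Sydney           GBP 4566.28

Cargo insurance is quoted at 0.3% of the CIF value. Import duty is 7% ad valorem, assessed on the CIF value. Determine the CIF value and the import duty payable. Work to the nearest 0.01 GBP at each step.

CIF value: GBP 174499.52; import duty: GBP 12214.97

Let C be the CIF value. C = FCA price + pre-shipment costs + freight + 0.3% × C
C − 0.3% × C = 169275.11 + 134.63 + 4566.28
0.997 × C = 173976.02
C = 173976.02 / 0.997 = 174499.52
Insurance premium = 0.3% × 174499.52 = 523.50
Import duty = 174499.52 × 7% = 12214.97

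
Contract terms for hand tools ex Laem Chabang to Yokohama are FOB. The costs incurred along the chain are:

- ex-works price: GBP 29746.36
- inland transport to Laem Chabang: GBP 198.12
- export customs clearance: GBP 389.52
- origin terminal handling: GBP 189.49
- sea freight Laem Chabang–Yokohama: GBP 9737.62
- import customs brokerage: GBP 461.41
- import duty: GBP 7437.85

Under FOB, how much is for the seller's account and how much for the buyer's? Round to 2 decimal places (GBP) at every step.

Seller: GBP 30523.49; buyer: GBP 17636.88

FOB: the seller bears costs until goods are on board at the origin port; the buyer bears freight, insurance and all costs thereafter.
Seller's account: goods 29746.36 + inland to port 198.12 + export clearance 389.52 + origin terminal 189.49 = 30523.49
Buyer's account: freight 9737.62 + brokerage 461.41 + duty 7437.85 = 17636.88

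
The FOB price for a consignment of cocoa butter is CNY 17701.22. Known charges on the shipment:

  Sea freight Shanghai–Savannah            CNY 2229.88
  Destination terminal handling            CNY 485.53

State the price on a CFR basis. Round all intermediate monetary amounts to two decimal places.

CFR price: CNY 19931.10

Not relevant to the conversion: destination terminal — on the buyer under both terms; not part of either seller's price.
From FOB to CFR, the seller additionally bears: freight.
CFR price = 17701.22 + 2229.88 = 19931.10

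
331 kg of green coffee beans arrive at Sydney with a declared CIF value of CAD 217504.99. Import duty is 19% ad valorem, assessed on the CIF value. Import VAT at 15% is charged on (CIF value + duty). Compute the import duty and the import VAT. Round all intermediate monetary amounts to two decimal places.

Import duty: CAD 41325.95; import VAT: CAD 38824.64

Import duty = 217504.99 × 19% = 41325.95
VAT base = CIF + duty = 217504.99 + 41325.95 = 258830.94
Import VAT = 258830.94 × 15% = 38824.64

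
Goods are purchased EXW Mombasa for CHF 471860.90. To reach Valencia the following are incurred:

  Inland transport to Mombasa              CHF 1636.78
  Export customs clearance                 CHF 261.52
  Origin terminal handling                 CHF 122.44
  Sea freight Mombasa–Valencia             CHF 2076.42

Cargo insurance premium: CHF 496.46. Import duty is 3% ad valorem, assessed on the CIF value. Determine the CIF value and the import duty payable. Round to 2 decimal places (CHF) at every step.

CIF value: CHF 476454.52; import duty: CHF 14293.64

CIF = EXW price + pre-shipment costs + freight + insurance
CIF = 471860.90 + 1636.78 + 261.52 + 122.44 + 2076.42 + 496.46 = 476454.52
Import duty = 476454.52 × 3% = 14293.64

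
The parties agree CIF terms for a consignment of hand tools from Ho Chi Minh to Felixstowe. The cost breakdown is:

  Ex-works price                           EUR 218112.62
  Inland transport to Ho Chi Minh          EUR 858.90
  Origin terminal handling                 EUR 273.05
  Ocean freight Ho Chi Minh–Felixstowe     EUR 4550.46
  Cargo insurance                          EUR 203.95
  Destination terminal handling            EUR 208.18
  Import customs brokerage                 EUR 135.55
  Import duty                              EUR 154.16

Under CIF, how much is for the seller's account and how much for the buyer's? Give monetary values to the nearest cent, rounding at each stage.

CIF: the seller pays costs through ocean freight and marine insurance to the destination port.
Seller's account: goods 218112.62 + inland to port 858.90 + origin terminal 273.05 + freight 4550.46 + insurance 203.95 = 223998.98
Buyer's account: destination terminal 208.18 + brokerage 135.55 + duty 154.16 = 497.89

Seller: EUR 223998.98; buyer: EUR 497.89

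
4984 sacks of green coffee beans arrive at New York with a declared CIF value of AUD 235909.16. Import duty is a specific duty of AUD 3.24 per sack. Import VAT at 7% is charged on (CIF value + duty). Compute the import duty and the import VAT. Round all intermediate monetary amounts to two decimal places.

Import duty = 4984 × 3.24 = 16148.16
VAT base = CIF + duty = 235909.16 + 16148.16 = 252057.32
Import VAT = 252057.32 × 7% = 17644.01

Import duty: AUD 16148.16; import VAT: AUD 17644.01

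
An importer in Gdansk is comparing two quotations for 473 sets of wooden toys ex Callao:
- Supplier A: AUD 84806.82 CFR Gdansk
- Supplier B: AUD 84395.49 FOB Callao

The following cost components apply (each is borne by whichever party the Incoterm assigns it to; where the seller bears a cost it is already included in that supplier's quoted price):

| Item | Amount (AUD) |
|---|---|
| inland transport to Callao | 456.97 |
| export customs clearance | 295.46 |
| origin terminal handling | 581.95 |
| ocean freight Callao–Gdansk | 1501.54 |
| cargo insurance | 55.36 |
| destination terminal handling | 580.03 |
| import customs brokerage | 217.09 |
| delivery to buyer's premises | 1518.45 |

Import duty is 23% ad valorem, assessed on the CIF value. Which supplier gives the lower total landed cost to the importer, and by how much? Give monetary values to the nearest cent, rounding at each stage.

Supplier A is cheaper by AUD 1340.96

Supplier A (CFR):
CIF value = CFR price + insurance = 84806.82 + 55.36 = 84862.18
Import duty = 84862.18 × 23% = 19518.30
Buyer bears (A): 55.36 + 580.03 + 217.09 + 1518.45 = 2370.93
Landed cost (A) = invoice 84806.82 + 2370.93 + duty 19518.30 = 106696.05
Supplier B (FOB):
CIF value = FOB price + freight + insurance = 84395.49 + 1501.54 + 55.36 = 85952.39
Import duty = 85952.39 × 23% = 19769.05
Buyer bears (B): 1501.54 + 55.36 + 580.03 + 217.09 + 1518.45 = 3872.47
Landed cost (B) = invoice 84395.49 + 3872.47 + duty 19769.05 = 108037.01
Difference = |106696.05 − 108037.01| = 1340.96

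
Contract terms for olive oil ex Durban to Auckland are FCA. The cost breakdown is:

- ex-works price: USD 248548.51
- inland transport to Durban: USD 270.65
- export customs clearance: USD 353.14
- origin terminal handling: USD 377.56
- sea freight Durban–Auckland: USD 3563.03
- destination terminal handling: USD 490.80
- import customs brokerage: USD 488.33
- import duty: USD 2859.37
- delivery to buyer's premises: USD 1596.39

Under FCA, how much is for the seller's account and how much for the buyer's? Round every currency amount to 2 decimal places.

Seller: USD 249172.30; buyer: USD 9375.48

FCA: the seller delivers export-cleared goods to the carrier; the buyer bears costs from that point.
Seller's account: goods 248548.51 + inland to port 270.65 + export clearance 353.14 = 249172.30
Buyer's account: origin terminal 377.56 + freight 3563.03 + destination terminal 490.80 + brokerage 488.33 + duty 2859.37 + delivery 1596.39 = 9375.48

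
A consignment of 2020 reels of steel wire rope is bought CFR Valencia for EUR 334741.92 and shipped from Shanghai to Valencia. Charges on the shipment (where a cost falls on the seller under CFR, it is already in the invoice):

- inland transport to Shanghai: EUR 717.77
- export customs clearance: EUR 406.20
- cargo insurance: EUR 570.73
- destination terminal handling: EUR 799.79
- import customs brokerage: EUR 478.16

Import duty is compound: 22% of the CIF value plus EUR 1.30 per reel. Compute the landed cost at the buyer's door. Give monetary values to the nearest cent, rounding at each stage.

CFR: the seller pays costs through ocean freight to the destination port, but not insurance.
Already in the invoice (seller's account under CFR): inland to port, export clearance — exclude.
CIF value = CFR price + insurance = 334741.92 + 570.73 = 335312.65
Ad valorem component: 335312.65 × 22% = 73768.78
Specific component: 2020 × 1.30 = 2626.00
Import duty = 73768.78 + 2626.00 = 76394.78
Buyer bears: insurance 570.73 + destination terminal 799.79 + brokerage 478.16 + duty 76394.78 = 78243.46
Landed cost = invoice 334741.92 + 78243.46 = 412985.38

Total landed cost: EUR 412985.38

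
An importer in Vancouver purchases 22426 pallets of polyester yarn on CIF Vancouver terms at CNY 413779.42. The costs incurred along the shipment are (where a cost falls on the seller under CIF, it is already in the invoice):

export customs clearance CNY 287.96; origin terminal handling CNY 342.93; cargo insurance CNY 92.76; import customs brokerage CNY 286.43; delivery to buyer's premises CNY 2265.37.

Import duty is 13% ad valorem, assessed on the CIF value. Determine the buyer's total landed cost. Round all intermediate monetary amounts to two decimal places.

Total landed cost: CNY 470122.54

CIF: the seller pays costs through ocean freight and marine insurance to the destination port.
Already in the invoice (seller's account under CIF): export clearance, origin terminal, insurance — exclude.
The CIF price already equals the CIF value: 413779.42
Import duty = 413779.42 × 13% = 53791.32
Buyer bears: brokerage 286.43 + delivery 2265.37 + duty 53791.32 = 56343.12
Landed cost = invoice 413779.42 + 56343.12 = 470122.54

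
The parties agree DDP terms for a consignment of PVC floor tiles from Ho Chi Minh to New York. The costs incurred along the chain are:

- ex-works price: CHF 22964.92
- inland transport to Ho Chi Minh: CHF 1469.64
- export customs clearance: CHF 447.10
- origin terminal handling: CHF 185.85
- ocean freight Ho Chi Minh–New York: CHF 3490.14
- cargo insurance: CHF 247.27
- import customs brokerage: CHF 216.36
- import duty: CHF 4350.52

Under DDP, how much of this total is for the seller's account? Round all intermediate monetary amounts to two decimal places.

DDP: the seller bears all costs including import duty.
Seller's account: goods 22964.92 + inland to port 1469.64 + export clearance 447.10 + origin terminal 185.85 + freight 3490.14 + insurance 247.27 + brokerage 216.36 + duty 4350.52 = 33371.80
Buyer's account: 0.00

Seller's account: CHF 33371.80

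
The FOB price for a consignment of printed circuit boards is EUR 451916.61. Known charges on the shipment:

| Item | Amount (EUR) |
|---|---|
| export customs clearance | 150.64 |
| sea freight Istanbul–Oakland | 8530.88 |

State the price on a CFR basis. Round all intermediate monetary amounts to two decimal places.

CFR price: EUR 460447.49

Not relevant to the conversion: export clearance — on the seller under both FOB and CFR; already in the FOB price and stays in the CFR price.
From FOB to CFR, the seller additionally bears: freight.
CFR price = 451916.61 + 8530.88 = 460447.49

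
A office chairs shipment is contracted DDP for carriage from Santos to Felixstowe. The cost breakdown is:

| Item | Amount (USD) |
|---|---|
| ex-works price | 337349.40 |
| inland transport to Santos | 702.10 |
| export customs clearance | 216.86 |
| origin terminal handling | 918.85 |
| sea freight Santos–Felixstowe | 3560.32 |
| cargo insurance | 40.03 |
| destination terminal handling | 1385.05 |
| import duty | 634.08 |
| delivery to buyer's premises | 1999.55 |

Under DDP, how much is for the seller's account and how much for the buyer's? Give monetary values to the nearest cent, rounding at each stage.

Seller: USD 346806.24; buyer: USD 0.00

DDP: the seller bears all costs including import duty.
Seller's account: goods 337349.40 + inland to port 702.10 + export clearance 216.86 + origin terminal 918.85 + freight 3560.32 + insurance 40.03 + destination terminal 1385.05 + duty 634.08 + delivery 1999.55 = 346806.24
Buyer's account: 0.00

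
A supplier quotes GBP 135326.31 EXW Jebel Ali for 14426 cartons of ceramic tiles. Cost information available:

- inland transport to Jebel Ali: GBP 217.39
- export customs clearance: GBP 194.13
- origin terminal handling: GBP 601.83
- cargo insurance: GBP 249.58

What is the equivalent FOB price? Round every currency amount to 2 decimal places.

Not relevant to the conversion: insurance — on the buyer under both terms; not part of either seller's price.
From EXW to FOB, the seller additionally bears: inland to port, export clearance, origin terminal.
FOB price = 135326.31 + 217.39 + 194.13 + 601.83 = 136339.66

FOB price: GBP 136339.66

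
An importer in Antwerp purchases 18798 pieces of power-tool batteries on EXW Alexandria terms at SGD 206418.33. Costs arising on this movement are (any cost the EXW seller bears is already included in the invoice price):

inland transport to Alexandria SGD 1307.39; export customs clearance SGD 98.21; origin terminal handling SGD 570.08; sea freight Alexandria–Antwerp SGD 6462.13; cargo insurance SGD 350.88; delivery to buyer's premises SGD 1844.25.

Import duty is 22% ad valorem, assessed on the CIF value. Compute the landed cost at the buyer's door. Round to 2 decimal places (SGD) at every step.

EXW: the seller makes goods available at their premises; the buyer bears all onward costs.
CIF value = EXW price + inland to port + export clearance + origin terminal + freight + insurance = 206418.33 + 1307.39 + 98.21 + 570.08 + 6462.13 + 350.88 = 215207.02
Import duty = 215207.02 × 22% = 47345.54
Buyer bears: inland to port 1307.39 + export clearance 98.21 + origin terminal 570.08 + freight 6462.13 + insurance 350.88 + delivery 1844.25 + duty 47345.54 = 57978.48
Landed cost = invoice 206418.33 + 57978.48 = 264396.81

Total landed cost: SGD 264396.81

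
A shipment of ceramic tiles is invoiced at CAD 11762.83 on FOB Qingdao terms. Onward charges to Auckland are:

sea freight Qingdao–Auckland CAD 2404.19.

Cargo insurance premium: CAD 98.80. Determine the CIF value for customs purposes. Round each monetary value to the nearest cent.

CIF value: CAD 14265.82

CIF = FOB price + freight + insurance
CIF = 11762.83 + 2404.19 + 98.80 = 14265.82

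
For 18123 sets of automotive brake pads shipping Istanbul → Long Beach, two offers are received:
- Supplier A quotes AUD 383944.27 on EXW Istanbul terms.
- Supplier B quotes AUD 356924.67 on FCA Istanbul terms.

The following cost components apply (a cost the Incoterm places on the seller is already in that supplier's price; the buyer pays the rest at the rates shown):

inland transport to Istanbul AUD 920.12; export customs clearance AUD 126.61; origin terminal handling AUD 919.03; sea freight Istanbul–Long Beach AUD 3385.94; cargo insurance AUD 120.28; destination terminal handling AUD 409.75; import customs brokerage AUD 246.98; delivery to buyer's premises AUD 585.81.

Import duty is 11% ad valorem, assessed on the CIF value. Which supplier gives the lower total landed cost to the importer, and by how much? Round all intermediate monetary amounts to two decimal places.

Supplier B is cheaper by AUD 31153.63

Supplier A (EXW):
CIF value = EXW price + inland to port + export clearance + origin terminal + freight + insurance = 383944.27 + 920.12 + 126.61 + 919.03 + 3385.94 + 120.28 = 389416.25
Import duty = 389416.25 × 11% = 42835.79
Buyer bears (A): 920.12 + 126.61 + 919.03 + 3385.94 + 120.28 + 409.75 + 246.98 + 585.81 = 6714.52
Landed cost (A) = invoice 383944.27 + 6714.52 + duty 42835.79 = 433494.58
Supplier B (FCA):
CIF value = FCA price + origin terminal + freight + insurance = 356924.67 + 919.03 + 3385.94 + 120.28 = 361349.92
Import duty = 361349.92 × 11% = 39748.49
Buyer bears (B): 919.03 + 3385.94 + 120.28 + 409.75 + 246.98 + 585.81 = 5667.79
Landed cost (B) = invoice 356924.67 + 5667.79 + duty 39748.49 = 402340.95
Difference = |433494.58 − 402340.95| = 31153.63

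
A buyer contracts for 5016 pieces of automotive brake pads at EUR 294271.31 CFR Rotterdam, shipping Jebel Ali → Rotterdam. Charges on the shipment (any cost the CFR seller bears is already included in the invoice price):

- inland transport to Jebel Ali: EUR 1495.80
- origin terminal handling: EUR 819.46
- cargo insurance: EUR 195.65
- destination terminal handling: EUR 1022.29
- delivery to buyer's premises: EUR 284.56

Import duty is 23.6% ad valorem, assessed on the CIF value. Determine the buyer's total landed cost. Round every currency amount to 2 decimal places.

Total landed cost: EUR 365268.01

CFR: the seller pays costs through ocean freight to the destination port, but not insurance.
Already in the invoice (seller's account under CFR): inland to port, origin terminal — exclude.
CIF value = CFR price + insurance = 294271.31 + 195.65 = 294466.96
Import duty = 294466.96 × 23.6% = 69494.20
Buyer bears: insurance 195.65 + destination terminal 1022.29 + delivery 284.56 + duty 69494.20 = 70996.70
Landed cost = invoice 294271.31 + 70996.70 = 365268.01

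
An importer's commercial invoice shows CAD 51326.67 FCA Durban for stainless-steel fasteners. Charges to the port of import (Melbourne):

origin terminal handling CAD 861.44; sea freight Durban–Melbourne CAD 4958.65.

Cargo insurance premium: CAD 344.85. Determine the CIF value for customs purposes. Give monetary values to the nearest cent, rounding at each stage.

CIF value: CAD 57491.61

CIF = FCA price + pre-shipment costs + freight + insurance
CIF = 51326.67 + 861.44 + 4958.65 + 344.85 = 57491.61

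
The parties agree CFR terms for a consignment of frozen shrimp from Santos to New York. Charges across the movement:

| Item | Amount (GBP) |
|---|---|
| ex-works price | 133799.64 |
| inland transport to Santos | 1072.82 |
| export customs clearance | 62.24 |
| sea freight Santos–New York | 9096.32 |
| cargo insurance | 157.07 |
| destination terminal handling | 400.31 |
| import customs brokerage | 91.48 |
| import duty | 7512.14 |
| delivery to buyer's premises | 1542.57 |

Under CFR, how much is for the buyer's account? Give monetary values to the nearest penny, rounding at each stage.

CFR: the seller pays costs through ocean freight to the destination port, but not insurance.
Seller's account: goods 133799.64 + inland to port 1072.82 + export clearance 62.24 + freight 9096.32 = 144031.02
Buyer's account: insurance 157.07 + destination terminal 400.31 + brokerage 91.48 + duty 7512.14 + delivery 1542.57 = 9703.57

Buyer's account: GBP 9703.57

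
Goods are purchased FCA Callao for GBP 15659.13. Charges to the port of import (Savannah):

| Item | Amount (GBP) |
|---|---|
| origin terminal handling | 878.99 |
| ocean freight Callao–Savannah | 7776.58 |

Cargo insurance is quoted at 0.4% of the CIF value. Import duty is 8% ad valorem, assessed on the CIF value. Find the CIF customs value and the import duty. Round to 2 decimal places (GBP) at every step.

Let C be the CIF value. C = FCA price + pre-shipment costs + freight + 0.4% × C
C − 0.4% × C = 15659.13 + 878.99 + 7776.58
0.996 × C = 24314.70
C = 24314.70 / 0.996 = 24412.35
Insurance premium = 0.4% × 24412.35 = 97.65
Import duty = 24412.35 × 8% = 1952.99

CIF value: GBP 24412.35; import duty: GBP 1952.99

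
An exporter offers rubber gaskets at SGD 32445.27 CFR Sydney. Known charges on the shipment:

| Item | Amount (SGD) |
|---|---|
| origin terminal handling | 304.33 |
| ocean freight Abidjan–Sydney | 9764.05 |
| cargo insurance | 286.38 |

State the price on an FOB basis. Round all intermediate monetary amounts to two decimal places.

FOB price: SGD 22681.22

Not relevant to the conversion: origin terminal — on the seller under both CFR and FOB; already in the CFR price and stays in the FOB price. insurance — on the buyer under both terms; not part of either seller's price.
From CFR to FOB, the seller no longer bears: freight.
FOB price = 32445.27 − 9764.05 = 22681.22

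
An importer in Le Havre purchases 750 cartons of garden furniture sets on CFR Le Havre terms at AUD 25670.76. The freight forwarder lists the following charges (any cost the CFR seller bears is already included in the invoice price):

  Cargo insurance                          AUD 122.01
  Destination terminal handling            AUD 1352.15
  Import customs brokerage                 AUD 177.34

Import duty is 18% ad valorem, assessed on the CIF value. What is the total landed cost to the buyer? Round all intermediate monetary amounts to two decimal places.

Total landed cost: AUD 31964.96

CFR: the seller pays costs through ocean freight to the destination port, but not insurance.
CIF value = CFR price + insurance = 25670.76 + 122.01 = 25792.77
Import duty = 25792.77 × 18% = 4642.70
Buyer bears: insurance 122.01 + destination terminal 1352.15 + brokerage 177.34 + duty 4642.70 = 6294.20
Landed cost = invoice 25670.76 + 6294.20 = 31964.96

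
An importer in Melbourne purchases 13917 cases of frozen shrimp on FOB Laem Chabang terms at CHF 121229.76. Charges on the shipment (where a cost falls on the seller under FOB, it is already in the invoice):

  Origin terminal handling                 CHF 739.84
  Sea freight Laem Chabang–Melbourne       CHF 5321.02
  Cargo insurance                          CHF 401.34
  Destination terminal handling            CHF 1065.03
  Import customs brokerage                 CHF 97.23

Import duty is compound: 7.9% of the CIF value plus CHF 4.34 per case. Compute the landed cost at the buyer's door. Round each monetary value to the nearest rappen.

FOB: the seller bears costs until goods are on board at the origin port; the buyer bears freight, insurance and all costs thereafter.
Already in the invoice (seller's account under FOB): origin terminal — exclude.
CIF value = FOB price + freight + insurance = 121229.76 + 5321.02 + 401.34 = 126952.12
Ad valorem component: 126952.12 × 7.9% = 10029.22
Specific component: 13917 × 4.34 = 60399.78
Import duty = 10029.22 + 60399.78 = 70429.00
Buyer bears: freight 5321.02 + insurance 401.34 + destination terminal 1065.03 + brokerage 97.23 + duty 70429.00 = 77313.62
Landed cost = invoice 121229.76 + 77313.62 = 198543.38

Total landed cost: CHF 198543.38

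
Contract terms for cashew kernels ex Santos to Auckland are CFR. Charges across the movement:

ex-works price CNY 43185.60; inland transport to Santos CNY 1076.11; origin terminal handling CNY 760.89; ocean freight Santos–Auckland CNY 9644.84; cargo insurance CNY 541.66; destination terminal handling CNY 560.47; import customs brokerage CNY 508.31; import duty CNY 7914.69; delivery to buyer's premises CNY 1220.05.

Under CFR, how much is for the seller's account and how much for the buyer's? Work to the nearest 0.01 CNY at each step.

CFR: the seller pays costs through ocean freight to the destination port, but not insurance.
Seller's account: goods 43185.60 + inland to port 1076.11 + origin terminal 760.89 + freight 9644.84 = 54667.44
Buyer's account: insurance 541.66 + destination terminal 560.47 + brokerage 508.31 + duty 7914.69 + delivery 1220.05 = 10745.18

Seller: CNY 54667.44; buyer: CNY 10745.18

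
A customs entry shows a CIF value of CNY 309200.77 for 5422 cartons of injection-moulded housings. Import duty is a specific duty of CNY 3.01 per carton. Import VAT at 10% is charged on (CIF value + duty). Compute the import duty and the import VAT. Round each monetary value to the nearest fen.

Import duty = 5422 × 3.01 = 16320.22
VAT base = CIF + duty = 309200.77 + 16320.22 = 325520.99
Import VAT = 325520.99 × 10% = 32552.10

Import duty: CNY 16320.22; import VAT: CNY 32552.10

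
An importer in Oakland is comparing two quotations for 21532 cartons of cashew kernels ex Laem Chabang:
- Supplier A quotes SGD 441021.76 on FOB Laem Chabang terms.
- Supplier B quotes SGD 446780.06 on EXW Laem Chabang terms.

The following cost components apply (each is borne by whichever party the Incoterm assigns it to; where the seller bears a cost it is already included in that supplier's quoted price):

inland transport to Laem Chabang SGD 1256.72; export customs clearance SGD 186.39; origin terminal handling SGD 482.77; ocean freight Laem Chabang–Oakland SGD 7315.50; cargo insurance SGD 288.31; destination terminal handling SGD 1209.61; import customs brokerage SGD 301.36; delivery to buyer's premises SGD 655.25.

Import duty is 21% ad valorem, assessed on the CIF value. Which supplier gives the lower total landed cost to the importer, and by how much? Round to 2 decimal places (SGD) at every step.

Supplier A is cheaper by SGD 9297.86

Supplier A (FOB):
CIF value = FOB price + freight + insurance = 441021.76 + 7315.50 + 288.31 = 448625.57
Import duty = 448625.57 × 21% = 94211.37
Buyer bears (A): 7315.50 + 288.31 + 1209.61 + 301.36 + 655.25 = 9770.03
Landed cost (A) = invoice 441021.76 + 9770.03 + duty 94211.37 = 545003.16
Supplier B (EXW):
CIF value = EXW price + inland to port + export clearance + origin terminal + freight + insurance = 446780.06 + 1256.72 + 186.39 + 482.77 + 7315.50 + 288.31 = 456309.75
Import duty = 456309.75 × 21% = 95825.05
Buyer bears (B): 1256.72 + 186.39 + 482.77 + 7315.50 + 288.31 + 1209.61 + 301.36 + 655.25 = 11695.91
Landed cost (B) = invoice 446780.06 + 11695.91 + duty 95825.05 = 554301.02
Difference = |545003.16 − 554301.02| = 9297.86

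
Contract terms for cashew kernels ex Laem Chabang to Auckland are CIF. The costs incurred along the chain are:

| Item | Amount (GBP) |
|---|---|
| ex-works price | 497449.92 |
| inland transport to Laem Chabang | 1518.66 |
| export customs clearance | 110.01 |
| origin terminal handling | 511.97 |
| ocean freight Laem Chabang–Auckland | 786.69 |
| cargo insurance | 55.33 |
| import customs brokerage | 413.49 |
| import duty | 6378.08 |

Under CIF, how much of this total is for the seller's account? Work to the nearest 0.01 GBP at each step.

CIF: the seller pays costs through ocean freight and marine insurance to the destination port.
Seller's account: goods 497449.92 + inland to port 1518.66 + export clearance 110.01 + origin terminal 511.97 + freight 786.69 + insurance 55.33 = 500432.58
Buyer's account: brokerage 413.49 + duty 6378.08 = 6791.57

Seller's account: GBP 500432.58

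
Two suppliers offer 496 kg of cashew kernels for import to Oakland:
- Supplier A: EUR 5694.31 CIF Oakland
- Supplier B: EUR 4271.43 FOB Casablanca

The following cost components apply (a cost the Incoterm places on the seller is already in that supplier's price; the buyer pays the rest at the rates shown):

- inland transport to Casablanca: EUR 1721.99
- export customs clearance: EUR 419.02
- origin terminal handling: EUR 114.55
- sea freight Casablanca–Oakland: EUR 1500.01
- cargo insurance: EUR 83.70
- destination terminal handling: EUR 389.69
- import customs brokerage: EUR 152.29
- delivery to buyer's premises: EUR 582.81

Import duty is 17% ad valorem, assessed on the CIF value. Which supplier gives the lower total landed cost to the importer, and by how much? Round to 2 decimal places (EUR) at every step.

Supplier A (CIF):
The CIF price already equals the CIF value: 5694.31
Import duty = 5694.31 × 17% = 968.03
Buyer bears (A): 389.69 + 152.29 + 582.81 = 1124.79
Landed cost (A) = invoice 5694.31 + 1124.79 + duty 968.03 = 7787.13
Supplier B (FOB):
CIF value = FOB price + freight + insurance = 4271.43 + 1500.01 + 83.70 = 5855.14
Import duty = 5855.14 × 17% = 995.37
Buyer bears (B): 1500.01 + 83.70 + 389.69 + 152.29 + 582.81 = 2708.50
Landed cost (B) = invoice 4271.43 + 2708.50 + duty 995.37 = 7975.30
Difference = |7787.13 − 7975.30| = 188.17

Supplier A is cheaper by EUR 188.17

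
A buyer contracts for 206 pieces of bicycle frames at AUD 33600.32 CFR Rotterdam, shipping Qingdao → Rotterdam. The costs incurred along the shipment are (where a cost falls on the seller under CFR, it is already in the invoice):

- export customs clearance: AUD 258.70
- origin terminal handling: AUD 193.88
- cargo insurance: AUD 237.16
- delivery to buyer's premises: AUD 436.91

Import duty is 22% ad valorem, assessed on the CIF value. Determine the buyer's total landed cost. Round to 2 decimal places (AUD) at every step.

Total landed cost: AUD 41718.64

CFR: the seller pays costs through ocean freight to the destination port, but not insurance.
Already in the invoice (seller's account under CFR): export clearance, origin terminal — exclude.
CIF value = CFR price + insurance = 33600.32 + 237.16 = 33837.48
Import duty = 33837.48 × 22% = 7444.25
Buyer bears: insurance 237.16 + delivery 436.91 + duty 7444.25 = 8118.32
Landed cost = invoice 33600.32 + 8118.32 = 41718.64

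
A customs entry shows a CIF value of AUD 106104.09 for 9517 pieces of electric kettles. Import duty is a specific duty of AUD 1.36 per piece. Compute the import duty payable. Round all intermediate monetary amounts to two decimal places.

Import duty: AUD 12943.12

Import duty = 9517 × 1.36 = 12943.12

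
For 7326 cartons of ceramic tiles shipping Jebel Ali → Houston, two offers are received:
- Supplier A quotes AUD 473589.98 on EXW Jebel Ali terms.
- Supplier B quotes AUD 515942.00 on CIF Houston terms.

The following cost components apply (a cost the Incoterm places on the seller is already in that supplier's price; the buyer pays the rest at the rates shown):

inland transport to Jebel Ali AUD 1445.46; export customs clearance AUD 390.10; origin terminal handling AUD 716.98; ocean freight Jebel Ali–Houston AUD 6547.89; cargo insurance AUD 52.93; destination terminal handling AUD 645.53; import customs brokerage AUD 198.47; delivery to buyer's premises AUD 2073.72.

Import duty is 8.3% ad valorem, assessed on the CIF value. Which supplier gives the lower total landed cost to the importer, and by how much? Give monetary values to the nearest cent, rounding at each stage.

Supplier A is cheaper by AUD 35954.15

Supplier A (EXW):
CIF value = EXW price + inland to port + export clearance + origin terminal + freight + insurance = 473589.98 + 1445.46 + 390.10 + 716.98 + 6547.89 + 52.93 = 482743.34
Import duty = 482743.34 × 8.3% = 40067.70
Buyer bears (A): 1445.46 + 390.10 + 716.98 + 6547.89 + 52.93 + 645.53 + 198.47 + 2073.72 = 12071.08
Landed cost (A) = invoice 473589.98 + 12071.08 + duty 40067.70 = 525728.76
Supplier B (CIF):
The CIF price already equals the CIF value: 515942.00
Import duty = 515942.00 × 8.3% = 42823.19
Buyer bears (B): 645.53 + 198.47 + 2073.72 = 2917.72
Landed cost (B) = invoice 515942.00 + 2917.72 + duty 42823.19 = 561682.91
Difference = |525728.76 − 561682.91| = 35954.15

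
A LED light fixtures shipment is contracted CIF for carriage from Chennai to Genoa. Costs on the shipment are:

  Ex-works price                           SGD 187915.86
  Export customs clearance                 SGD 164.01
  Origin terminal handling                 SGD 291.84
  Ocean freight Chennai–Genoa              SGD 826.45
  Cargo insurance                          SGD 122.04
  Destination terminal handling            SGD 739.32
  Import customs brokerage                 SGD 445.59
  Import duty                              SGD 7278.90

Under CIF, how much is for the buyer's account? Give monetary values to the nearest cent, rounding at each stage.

Buyer's account: SGD 8463.81

CIF: the seller pays costs through ocean freight and marine insurance to the destination port.
Seller's account: goods 187915.86 + export clearance 164.01 + origin terminal 291.84 + freight 826.45 + insurance 122.04 = 189320.20
Buyer's account: destination terminal 739.32 + brokerage 445.59 + duty 7278.90 = 8463.81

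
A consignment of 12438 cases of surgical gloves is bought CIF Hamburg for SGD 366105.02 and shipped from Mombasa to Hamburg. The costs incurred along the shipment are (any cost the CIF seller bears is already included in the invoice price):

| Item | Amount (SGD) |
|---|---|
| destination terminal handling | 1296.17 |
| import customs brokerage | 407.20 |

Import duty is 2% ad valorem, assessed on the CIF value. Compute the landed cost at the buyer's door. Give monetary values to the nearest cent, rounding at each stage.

CIF: the seller pays costs through ocean freight and marine insurance to the destination port.
The CIF price already equals the CIF value: 366105.02
Import duty = 366105.02 × 2% = 7322.10
Buyer bears: destination terminal 1296.17 + brokerage 407.20 + duty 7322.10 = 9025.47
Landed cost = invoice 366105.02 + 9025.47 = 375130.49

Total landed cost: SGD 375130.49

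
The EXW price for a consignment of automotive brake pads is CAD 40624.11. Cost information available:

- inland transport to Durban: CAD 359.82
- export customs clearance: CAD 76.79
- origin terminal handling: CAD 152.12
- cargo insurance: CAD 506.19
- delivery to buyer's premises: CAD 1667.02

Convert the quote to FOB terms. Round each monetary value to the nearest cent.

FOB price: CAD 41212.84

Not relevant to the conversion: insurance, delivery — on the buyer under both terms; not part of either seller's price.
From EXW to FOB, the seller additionally bears: inland to port, export clearance, origin terminal.
FOB price = 40624.11 + 359.82 + 76.79 + 152.12 = 41212.84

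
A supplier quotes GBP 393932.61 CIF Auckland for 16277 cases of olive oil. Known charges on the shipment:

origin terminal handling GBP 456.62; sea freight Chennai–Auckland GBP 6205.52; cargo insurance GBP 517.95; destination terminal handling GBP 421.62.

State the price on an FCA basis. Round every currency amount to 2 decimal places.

FCA price: GBP 386752.52

Not relevant to the conversion: destination terminal — on the buyer under both terms; not part of either seller's price.
From CIF to FCA, the seller no longer bears: origin terminal, freight, insurance.
FCA price = 393932.61 − 456.62 − 6205.52 − 517.95 = 386752.52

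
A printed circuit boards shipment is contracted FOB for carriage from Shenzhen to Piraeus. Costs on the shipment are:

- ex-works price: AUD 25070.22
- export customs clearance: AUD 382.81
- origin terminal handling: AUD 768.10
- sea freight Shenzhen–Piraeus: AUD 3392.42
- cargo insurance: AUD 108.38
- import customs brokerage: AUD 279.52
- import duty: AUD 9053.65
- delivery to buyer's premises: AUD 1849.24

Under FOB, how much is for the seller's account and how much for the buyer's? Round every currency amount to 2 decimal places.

FOB: the seller bears costs until goods are on board at the origin port; the buyer bears freight, insurance and all costs thereafter.
Seller's account: goods 25070.22 + export clearance 382.81 + origin terminal 768.10 = 26221.13
Buyer's account: freight 3392.42 + insurance 108.38 + brokerage 279.52 + duty 9053.65 + delivery 1849.24 = 14683.21

Seller: AUD 26221.13; buyer: AUD 14683.21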